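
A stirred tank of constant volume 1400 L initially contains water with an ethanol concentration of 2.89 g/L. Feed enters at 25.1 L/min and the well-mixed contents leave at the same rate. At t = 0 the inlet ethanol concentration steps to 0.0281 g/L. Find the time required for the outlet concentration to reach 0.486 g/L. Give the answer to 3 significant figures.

102 min

Mass balance on the solute (V constant): V dC/dt = Q(C_in − C), so τ = V/Q = 55.777 min.
C(t) = C_in + (C₀ − C_in) e^(−t/τ). Set C = 0.486 and solve for t:
e^(−t/τ) = (C − C_in)/(C₀ − C_in) = (0.486 − 0.0281)/(2.89 − 0.0281) = 0.16000
t = −τ ln(…) = 55.777 × 1.8326 = 102.22 min.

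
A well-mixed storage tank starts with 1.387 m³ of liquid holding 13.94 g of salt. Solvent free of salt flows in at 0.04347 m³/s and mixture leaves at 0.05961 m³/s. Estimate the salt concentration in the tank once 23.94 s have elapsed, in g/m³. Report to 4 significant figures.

Let m(t) be the amount of salt. Volume: V(t) = V₀ + (Q_in − Q_out) t = 1.387 − 0.0161400 t; V(23.94) = 1.00061 m³.
No salt enters, so dm/dt = −Q_out · (m/V).
dm/m = −Q_out dt/(V₀ − 0.0161400 t); integrating gives ln(m/m₀) = −(Q_out/(Q_in−Q_out)) ln(V/V₀).
m = m₀ (V₀/V)^(Q_out/(Q_in−Q_out)) = 13.94 × (1.387/1.00061)^(-3.69331) = 4.17355 g.
C = m/V = 4.17355/1.00061 = 4.17102 g/m³.

4.171 g/m³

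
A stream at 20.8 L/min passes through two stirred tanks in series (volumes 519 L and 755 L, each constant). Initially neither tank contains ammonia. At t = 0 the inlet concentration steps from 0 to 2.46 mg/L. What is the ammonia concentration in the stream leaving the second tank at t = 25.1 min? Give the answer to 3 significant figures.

Species balance on tank i: dCᵢ/dt = (Cᵢ₋₁ − Cᵢ)/τᵢ with τᵢ = Vᵢ/Q.
τ₁ = 519/20.8 = 24.952 min; τ₂ = 755/20.8 = 36.298 min.
Tank 1: C₁ = C_in(1 − e^(−t/τ₁)). Tank 2 (τ₁ ≠ τ₂): C₂ = C_in[1 − (τ₁ e^(−t/τ₁) − τ₂ e^(−t/τ₂))/(τ₁ − τ₂)].
At t = 25.1: e^(−t/τ₁) = 0.36570, e^(−t/τ₂) = 0.50083.
C₂ = 2.46·[1 − (24.952·0.36570 − 36.298·0.50083)/(-11.346)] = 2.46·0.20202 = 0.49696 mg/L.

0.497 mg/L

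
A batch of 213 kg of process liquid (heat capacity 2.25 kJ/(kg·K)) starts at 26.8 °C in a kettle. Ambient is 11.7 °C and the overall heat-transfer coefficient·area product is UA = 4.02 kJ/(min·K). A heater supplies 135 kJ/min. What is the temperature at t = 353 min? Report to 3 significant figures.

Energy balance: M c_p dT/dt = −UA(T − T_amb) + Q̇.
dT/dt = (T_ss − T)/τ with T_ss = T_amb + Q̇/UA = 11.7 + 135/4.02 = 45.282 °C, τ = M c_p/UA = 213·2.25/4.02 = 119.22 min.
Solution: T(t) = T_ss + (T₀ − T_ss) e^(−t/τ).
T(353) = 45.282 + (-18.482)·0.051767 = 44.325 °C.

44.3 °C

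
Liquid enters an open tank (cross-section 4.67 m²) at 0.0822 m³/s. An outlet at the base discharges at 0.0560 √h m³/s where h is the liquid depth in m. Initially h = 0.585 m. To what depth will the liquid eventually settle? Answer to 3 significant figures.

2.15 m

Level balance: A dh/dt = 0.0822 − 0.0560 √h. Setting dh/dt = 0:
Q_in = 0.0560 √h_ss ⇒ √h_ss = 0.0822/0.0560 = 1.4679.
h_ss = 1.4679² = 2.1546 m. (Since h₀ = 0.585 m < h_ss, the level will rise toward this value.)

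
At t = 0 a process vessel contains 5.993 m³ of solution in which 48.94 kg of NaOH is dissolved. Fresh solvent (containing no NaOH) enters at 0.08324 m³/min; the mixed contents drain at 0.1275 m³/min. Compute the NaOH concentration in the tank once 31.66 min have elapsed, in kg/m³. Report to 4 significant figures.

4.949 kg/m³

Total volume: dV/dt = Q_in − Q_out = -0.0442600 m³/min, so V(t) = 5.993 − 0.0442600 t and V(31.66) = 4.59173 m³.
Species balance (pure solvent in): dm/dt = −Q_out · m/V(t).
dm/m = −Q_out dt/(V₀ − 0.0442600 t); integrating gives ln(m/m₀) = −(Q_out/(Q_in−Q_out)) ln(V/V₀).
m = m₀ (V₀/V)^(Q_out/(Q_in−Q_out)) = 48.94 × (5.993/4.59173)^(-2.88070) = 22.7226 kg.
C = m/V = 22.7226/4.59173 = 4.94860 kg/m³.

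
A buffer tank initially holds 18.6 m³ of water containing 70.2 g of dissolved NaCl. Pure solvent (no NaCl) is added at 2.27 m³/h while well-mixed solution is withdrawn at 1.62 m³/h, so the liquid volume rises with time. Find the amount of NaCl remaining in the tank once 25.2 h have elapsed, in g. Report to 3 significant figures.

14.5 g

Total volume: dV/dt = Q_in − Q_out = 0.65000 m³/h, so V(t) = 18.6 + 0.65000 t and V(25.2) = 34.980 m³.
Solute balance: dm/dt = 0 − Q_out C = −Q_out m/V(t).
dm/m = −Q_out dt/(V₀ + 0.65000 t); integrating gives ln(m/m₀) = −(Q_out/(Q_in−Q_out)) ln(V/V₀).
m = m₀ (V₀/V)^(Q_out/(Q_in−Q_out)) = 70.2 × (18.6/34.980)^(2.4923) = 14.544 g.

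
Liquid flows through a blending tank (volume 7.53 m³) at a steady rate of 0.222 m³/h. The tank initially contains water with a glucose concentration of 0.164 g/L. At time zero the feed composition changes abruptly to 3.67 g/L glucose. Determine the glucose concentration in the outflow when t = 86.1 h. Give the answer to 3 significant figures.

Transient balance on the dissolved component: V dC/dt = Q(C_in − C).
So dC/dt = (C_in − C)/τ with τ = V/Q = 7.53/0.222 = 33.919 h.
Integrating: C(t) = C_in + (C₀ − C_in) e^(−t/τ).
C(86.1) = 3.67 + (0.164 − 3.67)·e^(−86.1/33.919) = 3.67 + (-3.5060)·0.078992 = 3.3931 g/L.

3.39 g/L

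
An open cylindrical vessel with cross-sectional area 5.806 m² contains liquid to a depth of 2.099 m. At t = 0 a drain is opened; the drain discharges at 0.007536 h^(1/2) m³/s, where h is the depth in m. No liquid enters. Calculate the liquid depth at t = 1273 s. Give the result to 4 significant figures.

0.3877 m

Accumulation of liquid (constant cross-section A): A dh/dt = −0.007536 √h.
Separate and integrate: 2(√h − √h₀) = −(0.007536/A) t.
√h = √2.099 − 0.007536·1273/(2·5.806) = 1.44879 − 0.826156 = 0.622636.
h = 0.622636² = 0.387676 m.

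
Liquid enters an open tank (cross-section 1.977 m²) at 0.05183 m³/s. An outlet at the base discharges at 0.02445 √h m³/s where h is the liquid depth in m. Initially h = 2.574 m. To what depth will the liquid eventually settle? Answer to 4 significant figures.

4.494 m

A dh/dt = Q_in − 0.02445 √h. Steady state requires inflow = outflow:
Q_in = 0.02445 √h_ss ⇒ √h_ss = 0.05183/0.02445 = 2.11984.
h_ss = 2.11984² = 4.49371 m. (Since h₀ = 2.574 m < h_ss, the level will rise toward this value.)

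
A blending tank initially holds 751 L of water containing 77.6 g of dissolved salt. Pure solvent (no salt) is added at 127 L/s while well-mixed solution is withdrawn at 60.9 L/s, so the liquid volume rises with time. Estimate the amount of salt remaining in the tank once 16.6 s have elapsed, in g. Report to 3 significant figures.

Let m(t) be the amount of salt. Volume: V(t) = V₀ + (Q_in − Q_out) t = 751 + 66.100 t; V(16.6) = 1848.3 L.
No salt enters, so dm/dt = −Q_out · (m/V).
dm/m = −Q_out dt/(V₀ + 66.100 t); integrating gives ln(m/m₀) = −(Q_out/(Q_in−Q_out)) ln(V/V₀).
m = m₀ (V₀/V)^(Q_out/(Q_in−Q_out)) = 77.6 × (751/1848.3)^(0.92133) = 33.846 g.

33.8 g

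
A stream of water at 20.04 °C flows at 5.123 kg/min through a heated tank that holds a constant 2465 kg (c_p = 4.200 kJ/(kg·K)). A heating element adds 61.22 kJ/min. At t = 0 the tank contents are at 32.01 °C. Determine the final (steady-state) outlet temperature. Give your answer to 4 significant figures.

M c_p dT/dt = ṁ c_p (T_in − T) + Q̇.
At steady state dT/dt = 0 ⇒ T_ss = T_in + Q̇/(ṁ c_p) = 20.04 + 61.22/(5.123·4.200) = 22.8852 °C.

22.89 °C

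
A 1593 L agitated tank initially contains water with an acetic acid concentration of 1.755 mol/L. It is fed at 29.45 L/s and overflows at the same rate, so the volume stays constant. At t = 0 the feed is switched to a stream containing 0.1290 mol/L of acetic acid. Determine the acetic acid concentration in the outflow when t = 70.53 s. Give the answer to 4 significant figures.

Unsteady species balance (constant V, well mixed): V dC/dt = Q(C_in − C).
So dC/dt = (C_in − C)/τ with τ = V/Q = 1593/29.45 = 54.0917 s.
C approaches C_in exponentially: C(t) = C_in + (C₀ − C_in) e^(−t/τ).
C(70.53) = 0.1290 + (1.755 − 0.1290)·e^(−70.53/54.0917) = 0.1290 + (1.62600)·0.271472 = 0.570413 mol/L.

0.5704 mol/L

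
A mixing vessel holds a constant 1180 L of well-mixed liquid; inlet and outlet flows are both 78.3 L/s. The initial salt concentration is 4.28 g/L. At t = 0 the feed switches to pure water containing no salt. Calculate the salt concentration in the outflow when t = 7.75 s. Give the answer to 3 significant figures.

Unsteady species balance (constant V, well mixed): V dC/dt = Q(C_in − C).
So dC/dt = (C_in − C)/τ with τ = V/Q = 1180/78.3 = 15.070 s.
This is linear first-order; C(t) = C_in + (C₀ − C_in) e^(−t/τ).
C(7.75) = 0 + (4.28 − 0)·e^(−7.75/15.070) = 0 + (4.2800)·0.59794 = 2.5592 g/L.

2.56 g/L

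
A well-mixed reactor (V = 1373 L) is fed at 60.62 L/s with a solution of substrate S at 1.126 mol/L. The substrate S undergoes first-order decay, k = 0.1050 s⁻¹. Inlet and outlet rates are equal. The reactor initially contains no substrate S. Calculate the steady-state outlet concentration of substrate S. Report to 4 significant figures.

0.3333 mol/L

Accumulation = in − out − consumed: V dC/dt = Q C_in − Q C − k V C.
At steady state: 0 = Q C_in − (Q + kV) C_ss, so C_ss = Q C_in/(Q + kV).
C_ss = 60.62·1.126/(60.62 + 0.1050·1373) = 68.2581/204.785 = 0.333316 mol/L.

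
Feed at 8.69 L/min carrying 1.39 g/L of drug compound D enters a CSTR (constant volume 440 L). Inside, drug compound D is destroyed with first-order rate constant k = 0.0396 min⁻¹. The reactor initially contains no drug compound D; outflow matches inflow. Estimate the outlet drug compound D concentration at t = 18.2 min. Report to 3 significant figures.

0.305 g/L

Species balance: V dC/dt = Q C_in − Q C − k V C.
This is linear with rate a = Q/V + k = 0.059350 min⁻¹.
C_ss = Q C_in/(Q + kV) = 0.46255 g/L; C(t) = C_ss + (C₀ − C_ss) e^(−a t).
C(18.2) = 0.46255 + (-0.46255)·e^(−0.059350·18.2) = 0.46255 + (-0.46255)·0.33954 = 0.30550 g/L.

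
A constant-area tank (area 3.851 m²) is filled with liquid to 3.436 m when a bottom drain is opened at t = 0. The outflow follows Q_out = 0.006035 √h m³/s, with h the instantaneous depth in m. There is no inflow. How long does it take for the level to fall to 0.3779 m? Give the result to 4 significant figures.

A dh/dt = −Q_out = −0.006035 √h.
This is separable: 2 d(√h)/dt = −0.006035/A, so √h = √h₀ − (0.006035/(2A)) t.
t = 2A(√h₀ − √h)/0.006035 = 2·3.851·(√3.436 − √0.3779)/0.006035
  = 7.70200 × (1.85365 − 0.614736) / 0.006035 = 1581.12 s.

1581 s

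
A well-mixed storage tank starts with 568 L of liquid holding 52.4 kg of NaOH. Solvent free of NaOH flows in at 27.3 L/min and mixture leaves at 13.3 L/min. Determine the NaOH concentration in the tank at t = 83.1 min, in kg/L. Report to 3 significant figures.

0.0105 kg/L

Let m(t) be the amount of NaOH. Volume: V(t) = V₀ + (Q_in − Q_out) t = 568 + 14.000 t; V(83.1) = 1731.4 L.
Solute balance: dm/dt = 0 − Q_out C = −Q_out m/V(t).
dm/m = −Q_out dt/(V₀ + 14.000 t); integrating gives ln(m/m₀) = −(Q_out/(Q_in−Q_out)) ln(V/V₀).
m = m₀ (V₀/V)^(Q_out/(Q_in−Q_out)) = 52.4 × (568/1731.4)^(0.95000) = 18.175 kg.
C = m/V = 18.175/1731.4 = 0.010498 kg/L.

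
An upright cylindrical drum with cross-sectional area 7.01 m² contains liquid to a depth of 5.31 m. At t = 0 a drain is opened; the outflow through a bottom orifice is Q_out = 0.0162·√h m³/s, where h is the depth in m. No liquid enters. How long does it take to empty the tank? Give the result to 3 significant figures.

A dh/dt = −Q_out = −0.0162 √h.
∫ h^(−1/2) dh = −(0.0162/A) ∫ dt, giving 2√h = 2√h₀ − (0.0162/A) t.
Tank is empty when √h = 0: t_empty = 2A√h₀/0.0162.
t_empty = 2·7.01·√5.31/0.0162 = 14.020·2.3043/0.0162 = 1994.3 s.

1990 s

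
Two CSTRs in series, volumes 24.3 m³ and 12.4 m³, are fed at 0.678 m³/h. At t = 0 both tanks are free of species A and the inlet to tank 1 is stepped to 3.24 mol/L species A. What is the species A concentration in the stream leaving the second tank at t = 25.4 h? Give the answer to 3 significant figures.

0.825 mol/L

Each tank obeys Vᵢ dCᵢ/dt = Q(Cᵢ₋₁ − Cᵢ), so τᵢ = Vᵢ/Q.
τ₁ = 24.3/0.678 = 35.841 h; τ₂ = 12.4/0.678 = 18.289 h.
Solving the cascade with C₁(0)=C₂(0)=0 gives C₂(t) = C_in[1 − (τ₁ e^(−t/τ₁) − τ₂ e^(−t/τ₂))/(τ₁ − τ₂)].
At t = 25.4: e^(−t/τ₁) = 0.49229, e^(−t/τ₂) = 0.24937.
C₂ = 3.24·[1 − (35.841·0.49229 − 18.289·0.24937)/(17.552)] = 3.24·0.25459 = 0.82487 mol/L.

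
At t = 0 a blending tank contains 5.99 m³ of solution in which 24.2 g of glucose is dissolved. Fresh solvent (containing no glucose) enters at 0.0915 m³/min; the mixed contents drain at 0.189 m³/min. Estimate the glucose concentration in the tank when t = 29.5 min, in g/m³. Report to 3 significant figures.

2.19 g/m³

Let m(t) be the amount of glucose. Volume: V(t) = V₀ + (Q_in − Q_out) t = 5.99 − 0.097500 t; V(29.5) = 3.1138 m³.
No glucose enters, so dm/dt = −Q_out · (m/V).
dm/m = −Q_out dt/(V₀ − 0.097500 t); integrating gives ln(m/m₀) = −(Q_out/(Q_in−Q_out)) ln(V/V₀).
m = m₀ (V₀/V)^(Q_out/(Q_in−Q_out)) = 24.2 × (5.99/3.1138)^(-1.9385) = 6.8079 g.
C = m/V = 6.8079/3.1138 = 2.1864 g/m³.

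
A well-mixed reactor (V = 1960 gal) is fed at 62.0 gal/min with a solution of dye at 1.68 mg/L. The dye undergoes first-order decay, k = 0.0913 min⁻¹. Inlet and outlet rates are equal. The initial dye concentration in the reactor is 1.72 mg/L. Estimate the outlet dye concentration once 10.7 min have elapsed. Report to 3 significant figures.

V dC/dt = Q(C_in − C) − k V C.
dC/dt = (Q/V) C_in − (Q/V + k) C; effective rate a = Q/V + k = 0.031633 + 0.0913 = 0.12293 min⁻¹.
C_ss = Q C_in/(Q + kV) = 0.43229 mg/L; C(t) = C_ss + (C₀ − C_ss) e^(−a t).
C(10.7) = 0.43229 + (1.2877)·e^(−0.12293·10.7) = 0.43229 + (1.2877)·0.26837 = 0.77788 mg/L.

0.778 mg/L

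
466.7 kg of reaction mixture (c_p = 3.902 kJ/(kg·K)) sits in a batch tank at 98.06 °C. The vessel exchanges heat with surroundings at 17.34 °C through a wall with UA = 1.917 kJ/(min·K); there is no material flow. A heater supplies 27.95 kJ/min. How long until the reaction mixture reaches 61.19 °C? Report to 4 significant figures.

774.4 min

Lumped-capacitance energy balance: M c_p dT/dt = UA(T_amb − T) + Q̇.
τ = M c_p/UA = 949.955 min; T_ss = T_amb + Q̇/UA = 17.34 + 27.95/1.917 = 31.9201 °C.
T(t) = T_ss + (T₀ − T_ss)e^(−t/τ); set T = 61.19:
t = −τ ln[(T − T_ss)/(T₀ − T_ss)] = −949.955 · ln(0.442545) = 774.415 min.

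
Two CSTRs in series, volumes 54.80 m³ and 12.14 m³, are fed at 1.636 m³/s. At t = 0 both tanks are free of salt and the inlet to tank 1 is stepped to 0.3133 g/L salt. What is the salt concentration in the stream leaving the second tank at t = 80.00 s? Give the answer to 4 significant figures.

Time constants: τᵢ = Vᵢ/Q for each well-mixed tank.
τ₁ = 54.80/1.636 = 33.4963 s; τ₂ = 12.14/1.636 = 7.42054 s.
Solving the cascade with C₁(0)=C₂(0)=0 gives C₂(t) = C_in[1 − (τ₁ e^(−t/τ₁) − τ₂ e^(−t/τ₂))/(τ₁ − τ₂)].
At t = 80.00: e^(−t/τ₁) = 0.0917836, e^(−t/τ₂) = 2.07931e-05.
C₂ = 0.3133·[1 − (33.4963·0.0917836 − 7.42054·2.07931e-05)/(26.0758)] = 0.3133·0.882103 = 0.276363 g/L.

0.2764 g/L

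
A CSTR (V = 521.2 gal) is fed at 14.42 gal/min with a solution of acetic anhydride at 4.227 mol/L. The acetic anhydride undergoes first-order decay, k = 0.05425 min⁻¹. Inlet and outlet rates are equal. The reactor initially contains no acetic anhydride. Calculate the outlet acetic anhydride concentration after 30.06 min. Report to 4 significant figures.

1.306 mol/L

Accumulation = in − out − consumed: V dC/dt = Q C_in − Q C − k V C.
This is linear with rate a = Q/V + k = 0.0819169 min⁻¹.
C_ss = Q C_in/(Q + kV) = 1.42764 mol/L; C(t) = C_ss + (C₀ − C_ss) e^(−a t).
C(30.06) = 1.42764 + (-1.42764)·e^(−0.0819169·30.06) = 1.42764 + (-1.42764)·0.0852282 = 1.30597 mol/L.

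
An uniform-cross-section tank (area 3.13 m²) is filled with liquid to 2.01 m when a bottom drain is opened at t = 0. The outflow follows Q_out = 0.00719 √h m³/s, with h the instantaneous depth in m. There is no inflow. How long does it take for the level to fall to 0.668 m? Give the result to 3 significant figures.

523 s

A dh/dt = −Q_out = −0.00719 √h.
∫ h^(−1/2) dh = −(0.00719/A) ∫ dt, giving 2√h = 2√h₀ − (0.00719/A) t.
t = 2A(√h₀ − √h)/0.00719 = 2·3.13·(√2.01 − √0.668)/0.00719
  = 6.2600 × (1.4177 − 0.81731) / 0.00719 = 522.77 s.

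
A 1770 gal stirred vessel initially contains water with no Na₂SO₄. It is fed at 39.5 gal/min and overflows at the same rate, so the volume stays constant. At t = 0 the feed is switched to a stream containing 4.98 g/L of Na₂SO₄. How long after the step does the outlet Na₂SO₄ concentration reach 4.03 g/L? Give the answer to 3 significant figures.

74.2 min

Species balance: V dC/dt = Q(C_in − C) ⇒ τ = V/Q = 44.810 min.
C(t) = C_in + (C₀ − C_in) e^(−t/τ). Set C = 4.03 and solve for t:
e^(−t/τ) = (C − C_in)/(C₀ − C_in) = (4.03 − 4.98)/(0 − 4.98) = 0.19076
t = −τ ln(…) = 44.810 × 1.6567 = 74.238 min.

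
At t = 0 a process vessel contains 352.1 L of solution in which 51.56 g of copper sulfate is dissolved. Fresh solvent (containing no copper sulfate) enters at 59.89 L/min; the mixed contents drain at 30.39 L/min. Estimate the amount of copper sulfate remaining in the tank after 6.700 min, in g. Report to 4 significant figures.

Let m(t) be the amount of copper sulfate. Volume: V(t) = V₀ + (Q_in − Q_out) t = 352.1 + 29.5000 t; V(6.700) = 549.750 L.
Solute balance: dm/dt = 0 − Q_out C = −Q_out m/V(t).
dm/m = −Q_out dt/(V₀ + 29.5000 t); integrating gives ln(m/m₀) = −(Q_out/(Q_in−Q_out)) ln(V/V₀).
m = m₀ (V₀/V)^(Q_out/(Q_in−Q_out)) = 51.56 × (352.1/549.750)^(1.03017) = 32.5819 g.

32.58 g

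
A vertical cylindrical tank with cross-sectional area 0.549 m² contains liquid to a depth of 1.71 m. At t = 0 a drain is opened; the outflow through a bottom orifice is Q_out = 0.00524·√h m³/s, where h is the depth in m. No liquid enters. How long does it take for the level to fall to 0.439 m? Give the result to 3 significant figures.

135 s

A dh/dt = −Q_out = −0.00524 √h.
∫ h^(−1/2) dh = −(0.00524/A) ∫ dt, giving 2√h = 2√h₀ − (0.00524/A) t.
t = 2A(√h₀ − √h)/0.00524 = 2·0.549·(√1.71 − √0.439)/0.00524
  = 1.0980 × (1.3077 − 0.66257) / 0.00524 = 135.18 s.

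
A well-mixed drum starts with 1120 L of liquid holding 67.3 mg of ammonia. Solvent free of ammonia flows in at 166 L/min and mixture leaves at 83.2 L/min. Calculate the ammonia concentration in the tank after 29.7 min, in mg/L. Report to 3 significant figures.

Total volume: dV/dt = Q_in − Q_out = 82.800 L/min, so V(t) = 1120 + 82.800 t and V(29.7) = 3579.2 L.
Solute balance: dm/dt = 0 − Q_out C = −Q_out m/V(t).
dm/m = −Q_out dt/(V₀ + 82.800 t); integrating gives ln(m/m₀) = −(Q_out/(Q_in−Q_out)) ln(V/V₀).
m = m₀ (V₀/V)^(Q_out/(Q_in−Q_out)) = 67.3 × (1120/3579.2)^(1.0048) = 20.942 mg.
C = m/V = 20.942/3579.2 = 0.0058510 mg/L.

0.00585 mg/L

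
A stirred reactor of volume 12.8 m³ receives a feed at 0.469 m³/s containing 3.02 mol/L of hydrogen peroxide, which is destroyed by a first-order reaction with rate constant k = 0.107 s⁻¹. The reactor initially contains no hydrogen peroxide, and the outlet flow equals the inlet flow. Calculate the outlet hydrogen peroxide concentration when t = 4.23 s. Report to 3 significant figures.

Accumulation = in − out − consumed: V dC/dt = Q C_in − Q C − k V C.
dC/dt = (Q/V) C_in − (Q/V + k) C; effective rate a = Q/V + k = 0.036641 + 0.107 = 0.14364 s⁻¹.
C_ss = Q C_in/(Q + kV) = 0.77036 mol/L; C(t) = C_ss + (C₀ − C_ss) e^(−a t).
C(4.23) = 0.77036 + (-0.77036)·e^(−0.14364·4.23) = 0.77036 + (-0.77036)·0.54466 = 0.35078 mol/L.

0.351 mol/L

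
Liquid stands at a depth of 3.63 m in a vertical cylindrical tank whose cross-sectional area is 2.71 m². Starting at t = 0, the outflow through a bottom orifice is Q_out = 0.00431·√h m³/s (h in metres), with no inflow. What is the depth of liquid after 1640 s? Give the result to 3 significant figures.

0.361 m

With no inflow, A dh/dt = −0.00431 √h.
∫ h^(−1/2) dh = −(0.00431/A) ∫ dt, giving 2√h = 2√h₀ − (0.00431/A) t.
√h = √3.63 − 0.00431·1640/(2·2.71) = 1.9053 − 1.3041 = 0.60112.
h = 0.60112² = 0.36135 m.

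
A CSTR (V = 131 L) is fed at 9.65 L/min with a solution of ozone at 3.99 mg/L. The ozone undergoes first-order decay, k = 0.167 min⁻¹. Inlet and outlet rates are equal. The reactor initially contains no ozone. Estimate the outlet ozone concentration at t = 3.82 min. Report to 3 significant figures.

0.734 mg/L

Species balance: V dC/dt = Q C_in − Q C − k V C.
dC/dt = (Q/V) C_in − (Q/V + k) C; effective rate a = Q/V + k = 0.073664 + 0.167 = 0.24066 min⁻¹.
C_ss = Q C_in/(Q + kV) = 1.2213 mg/L; C(t) = C_ss + (C₀ − C_ss) e^(−a t).
C(3.82) = 1.2213 + (-1.2213)·e^(−0.24066·3.82) = 1.2213 + (-1.2213)·0.39878 = 0.73426 mg/L.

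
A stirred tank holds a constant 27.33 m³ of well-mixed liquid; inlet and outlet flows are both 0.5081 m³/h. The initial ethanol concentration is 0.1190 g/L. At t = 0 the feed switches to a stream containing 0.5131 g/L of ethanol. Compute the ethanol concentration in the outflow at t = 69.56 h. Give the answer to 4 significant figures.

0.4050 g/L

Mass balance on the solute (V constant): V dC/dt = Q(C_in − C).
Time constant τ = V/Q = 27.33/0.5081 = 53.7886 h.
Integrating: C(t) = C_in + (C₀ − C_in) e^(−t/τ).
C(69.56) = 0.5131 + (0.1190 − 0.5131)·e^(−69.56/53.7886) = 0.5131 + (-0.394100)·0.274389 = 0.404963 g/L.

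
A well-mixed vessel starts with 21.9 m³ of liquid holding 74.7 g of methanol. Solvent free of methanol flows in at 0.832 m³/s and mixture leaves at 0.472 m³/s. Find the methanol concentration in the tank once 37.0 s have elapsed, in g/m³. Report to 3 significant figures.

Let m(t) be the amount of methanol. Volume: V(t) = V₀ + (Q_in − Q_out) t = 21.9 + 0.36000 t; V(37.0) = 35.220 m³.
No methanol enters, so dm/dt = −Q_out · (m/V).
dm/m = −Q_out dt/(V₀ + 0.36000 t); integrating gives ln(m/m₀) = −(Q_out/(Q_in−Q_out)) ln(V/V₀).
m = m₀ (V₀/V)^(Q_out/(Q_in−Q_out)) = 74.7 × (21.9/35.220)^(1.3111) = 40.066 g.
C = m/V = 40.066/35.220 = 1.1376 g/m³.

1.14 g/m³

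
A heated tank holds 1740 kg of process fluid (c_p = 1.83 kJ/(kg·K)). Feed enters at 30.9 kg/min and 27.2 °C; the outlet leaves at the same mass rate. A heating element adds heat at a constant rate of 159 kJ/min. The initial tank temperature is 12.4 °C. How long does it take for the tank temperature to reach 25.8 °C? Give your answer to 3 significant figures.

80.6 min

First-law balance (no shaft work): M c_p dT/dt = ṁ c_p (T_in − T) + 159.
τ = M/ṁ = 56.311 min; T_ss = T_in + Q̇/(ṁ c_p) = 30.012 °C.
T(t) = T_ss + (T₀ − T_ss) e^(−t/τ). Set T = 25.8:
e^(−t/τ) = (25.8 − 30.012)/(12.4 − 30.012) = 0.23915
t = −56.311 · ln(0.23915) = 80.562 min.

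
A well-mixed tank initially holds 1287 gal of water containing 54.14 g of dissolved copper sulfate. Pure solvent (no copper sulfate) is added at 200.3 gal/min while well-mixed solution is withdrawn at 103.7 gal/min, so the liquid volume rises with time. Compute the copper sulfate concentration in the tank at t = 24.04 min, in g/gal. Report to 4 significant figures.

Total volume: dV/dt = Q_in − Q_out = 96.6000 gal/min, so V(t) = 1287 + 96.6000 t and V(24.04) = 3609.26 gal.
Species balance (pure solvent in): dm/dt = −Q_out · m/V(t).
dm/m = −Q_out dt/(V₀ + 96.6000 t); integrating gives ln(m/m₀) = −(Q_out/(Q_in−Q_out)) ln(V/V₀).
m = m₀ (V₀/V)^(Q_out/(Q_in−Q_out)) = 54.14 × (1287/3609.26)^(1.07350) = 17.8963 g.
C = m/V = 17.8963/3609.26 = 0.00495842 g/gal.

0.004958 g/gal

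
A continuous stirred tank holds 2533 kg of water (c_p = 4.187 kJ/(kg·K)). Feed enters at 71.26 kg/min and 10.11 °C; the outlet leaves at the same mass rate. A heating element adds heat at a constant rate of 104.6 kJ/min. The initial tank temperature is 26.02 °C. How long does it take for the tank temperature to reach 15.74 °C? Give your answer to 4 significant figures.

38.42 min

M c_p dT/dt = ṁ c_p (T_in − T) + Q̇.
τ = M/ṁ = 35.5459 min; T_ss = T_in + Q̇/(ṁ c_p) = 10.4606 °C.
T(t) = T_ss + (T₀ − T_ss) e^(−t/τ). Set T = 15.74:
e^(−t/τ) = (15.74 − 10.4606)/(26.02 − 10.4606) = 0.339307
t = −35.5459 · ln(0.339307) = 38.4198 min.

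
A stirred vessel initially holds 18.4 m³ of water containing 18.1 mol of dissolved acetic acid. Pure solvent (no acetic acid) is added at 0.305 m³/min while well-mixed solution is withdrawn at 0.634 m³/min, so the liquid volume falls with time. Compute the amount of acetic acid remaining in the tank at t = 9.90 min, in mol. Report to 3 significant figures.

Let m(t) be the amount of acetic acid. Volume: V(t) = V₀ + (Q_in − Q_out) t = 18.4 − 0.32900 t; V(9.90) = 15.143 m³.
Solute balance: dm/dt = 0 − Q_out C = −Q_out m/V(t).
Separate: dm/m = −Q_out dt/V(t) ⇒ ln(m/m₀) = −(Q_out/(Q_in−Q_out)) ln(V/V₀).
m = m₀ (V₀/V)^(Q_out/(Q_in−Q_out)) = 18.1 × (18.4/15.143)^(-1.9271) = 12.435 mol.

12.4 mol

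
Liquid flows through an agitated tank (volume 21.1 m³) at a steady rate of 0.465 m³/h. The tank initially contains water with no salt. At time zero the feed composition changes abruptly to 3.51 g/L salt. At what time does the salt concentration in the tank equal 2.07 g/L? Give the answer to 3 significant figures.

40.4 h

Species balance: V dC/dt = Q(C_in − C) ⇒ τ = V/Q = 45.376 h.
C(t) = C_in + (C₀ − C_in) e^(−t/τ). Set C = 2.07 and solve for t:
e^(−t/τ) = (C − C_in)/(C₀ − C_in) = (2.07 − 3.51)/(0 − 3.51) = 0.41026
t = −τ ln(…) = 45.376 × 0.89097 = 40.429 h.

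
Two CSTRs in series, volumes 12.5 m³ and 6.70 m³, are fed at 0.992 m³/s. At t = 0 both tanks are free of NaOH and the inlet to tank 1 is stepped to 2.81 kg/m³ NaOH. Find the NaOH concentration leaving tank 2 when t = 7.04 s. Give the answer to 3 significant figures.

0.491 kg/m³

Time constants: τᵢ = Vᵢ/Q for each well-mixed tank.
τ₁ = 12.5/0.992 = 12.601 s; τ₂ = 6.70/0.992 = 6.7540 s.
Tank 1: C₁ = C_in(1 − e^(−t/τ₁)). Tank 2 (τ₁ ≠ τ₂): C₂ = C_in[1 − (τ₁ e^(−t/τ₁) − τ₂ e^(−t/τ₂))/(τ₁ − τ₂)].
At t = 7.04: e^(−t/τ₁) = 0.57196, e^(−t/τ₂) = 0.35263.
C₂ = 2.81·[1 − (12.601·0.57196 − 6.7540·0.35263)/(5.8468)] = 2.81·0.17468 = 0.49086 kg/m³.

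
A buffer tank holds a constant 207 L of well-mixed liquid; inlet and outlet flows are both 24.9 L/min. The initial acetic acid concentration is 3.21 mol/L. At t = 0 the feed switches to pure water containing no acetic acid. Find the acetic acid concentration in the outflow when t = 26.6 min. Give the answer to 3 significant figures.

0.131 mol/L

Accumulation = in − out for the solute gives V dC/dt = Q(C_in − C).
So dC/dt = (C_in − C)/τ with τ = V/Q = 207/24.9 = 8.3133 min.
This is linear first-order; C(t) = C_in + (C₀ − C_in) e^(−t/τ).
C(26.6) = 0 + (3.21 − 0)·e^(−26.6/8.3133) = 0 + (3.2100)·0.040774 = 0.13088 mol/L.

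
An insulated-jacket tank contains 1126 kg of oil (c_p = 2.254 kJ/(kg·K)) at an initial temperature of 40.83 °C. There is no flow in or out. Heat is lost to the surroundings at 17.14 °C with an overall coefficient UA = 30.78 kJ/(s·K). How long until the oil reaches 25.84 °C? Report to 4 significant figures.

82.60 s

Lumped-capacitance energy balance: M c_p dT/dt = UA(T_amb − T).
τ = M c_p/UA = 82.4563 s; T_ss = T_amb = 17.1400 °C.
T(t) = T_ss + (T₀ − T_ss)e^(−t/τ); set T = 25.84:
t = −τ ln[(T − T_ss)/(T₀ − T_ss)] = −82.4563 · ln(0.367244) = 82.5989 s.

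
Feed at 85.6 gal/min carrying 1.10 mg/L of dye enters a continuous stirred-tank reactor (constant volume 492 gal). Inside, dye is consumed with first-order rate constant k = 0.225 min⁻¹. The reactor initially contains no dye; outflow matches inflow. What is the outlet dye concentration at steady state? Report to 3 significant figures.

0.480 mg/L

Species balance: V dC/dt = Q C_in − Q C − k V C.
Steady state (dC/dt = 0): C_ss = Q C_in/(Q + kV) = C_in/(1 + kV/Q).
C_ss = 85.6·1.10/(85.6 + 0.225·492) = 94.160/196.30 = 0.47967 mg/L.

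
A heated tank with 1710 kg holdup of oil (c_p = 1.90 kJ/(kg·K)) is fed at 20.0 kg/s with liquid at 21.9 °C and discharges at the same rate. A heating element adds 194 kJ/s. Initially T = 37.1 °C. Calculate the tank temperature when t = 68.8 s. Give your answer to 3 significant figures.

31.5 °C

M c_p dT/dt = ṁ c_p (T_in − T) + Q̇.
τ = M/ṁ = 85.500 s; T_ss = T_in + Q̇/(ṁ c_p) = 21.9 + 194/(20.0·1.90) = 27.005 °C.
Solution: T(t) = T_ss + (T₀ − T_ss) e^(−t/τ).
T(68.8) = 27.005 + (10.095)·e^(−68.8/85.500) = 27.005 + (10.095)·0.44723 = 31.520 °C.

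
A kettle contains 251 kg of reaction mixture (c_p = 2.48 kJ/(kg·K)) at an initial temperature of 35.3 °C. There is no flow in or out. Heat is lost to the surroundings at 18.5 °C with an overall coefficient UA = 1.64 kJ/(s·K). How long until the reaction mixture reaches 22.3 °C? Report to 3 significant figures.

Energy balance: M c_p dT/dt = −UA(T − T_amb).
τ = M c_p/UA = 379.56 s; T_ss = T_amb = 18.500 °C.
T(t) = T_ss + (T₀ − T_ss)e^(−t/τ); set T = 22.3:
t = −τ ln[(T − T_ss)/(T₀ − T_ss)] = −379.56 · ln(0.22619) = 564.17 s.

564 s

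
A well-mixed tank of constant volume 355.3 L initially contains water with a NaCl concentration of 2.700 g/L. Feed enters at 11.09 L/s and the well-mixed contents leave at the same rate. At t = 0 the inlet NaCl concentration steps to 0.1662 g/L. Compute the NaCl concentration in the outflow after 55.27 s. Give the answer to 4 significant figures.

Accumulation = in − out for the solute gives V dC/dt = Q(C_in − C).
Rewrite as dC/dt + C/τ = C_in/τ, τ = V/Q = 32.0379 s.
Integrating: C(t) = C_in + (C₀ − C_in) e^(−t/τ).
C(55.27) = 0.1662 + (2.700 − 0.1662)·e^(−55.27/32.0379) = 0.1662 + (2.53380)·0.178147 = 0.617589 g/L.

0.6176 g/L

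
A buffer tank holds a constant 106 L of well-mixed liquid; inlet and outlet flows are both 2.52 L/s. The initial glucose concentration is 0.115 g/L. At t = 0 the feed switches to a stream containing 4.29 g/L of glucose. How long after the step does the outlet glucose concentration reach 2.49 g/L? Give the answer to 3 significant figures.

35.4 s

Transient balance on the dissolved component: V dC/dt = Q(C_in − C), so τ = V/Q = 42.063 s.
C(t) = C_in + (C₀ − C_in) e^(−t/τ). Set C = 2.49 and solve for t:
e^(−t/τ) = (C − C_in)/(C₀ − C_in) = (2.49 − 4.29)/(0.115 − 4.29) = 0.43114
t = −τ ln(…) = 42.063 × 0.84133 = 35.389 s.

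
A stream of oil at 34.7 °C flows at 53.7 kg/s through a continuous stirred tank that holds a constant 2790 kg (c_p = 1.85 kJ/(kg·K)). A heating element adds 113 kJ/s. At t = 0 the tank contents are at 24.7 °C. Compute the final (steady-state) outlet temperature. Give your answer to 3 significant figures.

M c_p dT/dt = ṁ c_p (T_in − T) + Q̇.
At steady state dT/dt = 0 ⇒ T_ss = T_in + Q̇/(ṁ c_p) = 34.7 + 113/(53.7·1.85) = 35.837 °C.

35.8 °C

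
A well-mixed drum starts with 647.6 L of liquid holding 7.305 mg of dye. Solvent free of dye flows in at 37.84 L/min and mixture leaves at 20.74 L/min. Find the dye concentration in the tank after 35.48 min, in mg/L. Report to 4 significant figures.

Total volume: dV/dt = Q_in − Q_out = 17.1000 L/min, so V(t) = 647.6 + 17.1000 t and V(35.48) = 1254.31 L.
No dye enters, so dm/dt = −Q_out · (m/V).
Separate: dm/m = −Q_out dt/V(t) ⇒ ln(m/m₀) = −(Q_out/(Q_in−Q_out)) ln(V/V₀).
m = m₀ (V₀/V)^(Q_out/(Q_in−Q_out)) = 7.305 × (647.6/1254.31)^(1.21287) = 3.27650 mg.
C = m/V = 3.27650/1254.31 = 0.00261219 mg/L.

0.002612 mg/L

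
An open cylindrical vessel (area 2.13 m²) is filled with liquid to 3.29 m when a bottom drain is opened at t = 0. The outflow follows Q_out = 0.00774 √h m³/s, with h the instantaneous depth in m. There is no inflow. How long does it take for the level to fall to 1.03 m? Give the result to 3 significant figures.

A dh/dt = −Q_out = −0.00774 √h.
Separate and integrate: 2(√h − √h₀) = −(0.00774/A) t.
t = 2A(√h₀ − √h)/0.00774 = 2·2.13·(√3.29 − √1.03)/0.00774
  = 4.2600 × (1.8138 − 1.0149) / 0.00774 = 439.73 s.

440 s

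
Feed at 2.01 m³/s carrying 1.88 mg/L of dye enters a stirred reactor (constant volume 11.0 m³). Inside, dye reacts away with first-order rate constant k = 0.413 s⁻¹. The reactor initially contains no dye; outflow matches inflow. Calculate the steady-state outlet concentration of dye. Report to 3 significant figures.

0.577 mg/L

Species balance: V dC/dt = Q C_in − Q C − k V C.
Steady state (dC/dt = 0): C_ss = Q C_in/(Q + kV) = C_in/(1 + kV/Q).
C_ss = 2.01·1.88/(2.01 + 0.413·11.0) = 3.7788/6.5530 = 0.57665 mg/L.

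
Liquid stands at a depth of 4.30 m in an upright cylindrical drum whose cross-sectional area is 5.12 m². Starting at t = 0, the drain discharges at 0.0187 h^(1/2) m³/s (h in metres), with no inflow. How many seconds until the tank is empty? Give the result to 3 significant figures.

A dh/dt = −Q_out = −0.0187 √h.
Separate and integrate: 2(√h − √h₀) = −(0.0187/A) t.
Set h = 0: 2√h₀ = (0.0187/A) t_empty ⇒ t_empty = 2A√h₀/0.0187.
t_empty = 2·5.12·√4.30/0.0187 = 10.240·2.0736/0.0187 = 1135.5 s.

1140 s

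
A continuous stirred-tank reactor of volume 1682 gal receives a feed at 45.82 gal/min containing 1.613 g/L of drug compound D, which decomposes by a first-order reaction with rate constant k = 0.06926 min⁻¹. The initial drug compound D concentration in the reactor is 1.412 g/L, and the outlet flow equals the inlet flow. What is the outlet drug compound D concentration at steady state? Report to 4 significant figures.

Species balance: V dC/dt = Q C_in − Q C − k V C.
At steady state: 0 = Q C_in − (Q + kV) C_ss, so C_ss = Q C_in/(Q + kV).
C_ss = 45.82·1.613/(45.82 + 0.06926·1682) = 73.9077/162.315 = 0.455334 g/L.

0.4553 g/L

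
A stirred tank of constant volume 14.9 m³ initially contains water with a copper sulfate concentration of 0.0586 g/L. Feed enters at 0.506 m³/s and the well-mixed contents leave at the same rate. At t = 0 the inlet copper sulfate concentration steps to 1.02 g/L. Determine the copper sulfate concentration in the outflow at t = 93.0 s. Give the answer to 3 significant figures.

Accumulation = in − out for the solute gives V dC/dt = Q(C_in − C).
So dC/dt = (C_in − C)/τ with τ = V/Q = 14.9/0.506 = 29.447 s.
Solution: C(t) = C_in + (C₀ − C_in) e^(−t/τ).
C(93.0) = 1.02 + (0.0586 − 1.02)·e^(−93.0/29.447) = 1.02 + (-0.96140)·0.042500 = 0.97914 g/L.

0.979 g/L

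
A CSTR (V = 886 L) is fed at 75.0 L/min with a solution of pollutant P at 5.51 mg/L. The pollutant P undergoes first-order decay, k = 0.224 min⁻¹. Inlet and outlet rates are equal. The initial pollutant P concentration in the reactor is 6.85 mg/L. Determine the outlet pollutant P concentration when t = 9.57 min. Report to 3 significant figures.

Accumulation = in − out − consumed: V dC/dt = Q C_in − Q C − k V C.
This is linear with rate a = Q/V + k = 0.30865 min⁻¹.
C_ss = Q C_in/(Q + kV) = 1.5112 mg/L; C(t) = C_ss + (C₀ − C_ss) e^(−a t).
C(9.57) = 1.5112 + (5.3388)·e^(−0.30865·9.57) = 1.5112 + (5.3388)·0.052142 = 1.7895 mg/L.

1.79 mg/L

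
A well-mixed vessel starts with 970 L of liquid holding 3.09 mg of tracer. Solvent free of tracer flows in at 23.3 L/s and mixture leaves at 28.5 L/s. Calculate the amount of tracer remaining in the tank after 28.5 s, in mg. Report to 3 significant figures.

1.25 mg

Let m(t) be the amount of tracer. Volume: V(t) = V₀ + (Q_in − Q_out) t = 970 − 5.2000 t; V(28.5) = 821.80 L.
No tracer enters, so dm/dt = −Q_out · (m/V).
dm/m = −Q_out dt/(V₀ − 5.2000 t); integrating gives ln(m/m₀) = −(Q_out/(Q_in−Q_out)) ln(V/V₀).
m = m₀ (V₀/V)^(Q_out/(Q_in−Q_out)) = 3.09 × (970/821.80)^(-5.4808) = 1.2454 mg.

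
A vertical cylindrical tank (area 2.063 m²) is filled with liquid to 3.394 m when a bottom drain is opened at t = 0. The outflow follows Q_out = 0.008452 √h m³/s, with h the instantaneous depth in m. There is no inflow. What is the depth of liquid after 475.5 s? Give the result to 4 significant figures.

Accumulation of liquid (constant cross-section A): A dh/dt = −0.008452 √h.
∫ h^(−1/2) dh = −(0.008452/A) ∫ dt, giving 2√h = 2√h₀ − (0.008452/A) t.
√h = √3.394 − 0.008452·475.5/(2·2.063) = 1.84228 − 0.974049 = 0.868232.
h = 0.868232² = 0.753827 m.

0.7538 m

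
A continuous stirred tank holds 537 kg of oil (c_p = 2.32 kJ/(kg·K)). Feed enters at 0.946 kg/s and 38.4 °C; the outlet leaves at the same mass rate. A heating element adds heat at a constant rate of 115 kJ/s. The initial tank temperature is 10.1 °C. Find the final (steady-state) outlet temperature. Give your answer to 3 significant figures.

Heat balance on the well-mixed liquid: M c_p dT/dt = ṁ c_p (T_in − T) + 115.
At steady state dT/dt = 0 ⇒ T_ss = T_in + Q̇/(ṁ c_p) = 38.4 + 115/(0.946·2.32) = 90.798 °C.

90.8 °C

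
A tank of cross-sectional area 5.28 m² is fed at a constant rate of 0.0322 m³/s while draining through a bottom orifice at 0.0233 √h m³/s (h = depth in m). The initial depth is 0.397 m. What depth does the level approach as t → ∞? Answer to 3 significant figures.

1.91 m

Volume balance on the tank: A dh/dt = Q_in − 0.0233 √h. At steady state dh/dt = 0:
Q_in = 0.0233 √h_ss ⇒ √h_ss = 0.0322/0.0233 = 1.3820.
h_ss = 1.3820² = 1.9099 m. (Since h₀ = 0.397 m < h_ss, the level will rise toward this value.)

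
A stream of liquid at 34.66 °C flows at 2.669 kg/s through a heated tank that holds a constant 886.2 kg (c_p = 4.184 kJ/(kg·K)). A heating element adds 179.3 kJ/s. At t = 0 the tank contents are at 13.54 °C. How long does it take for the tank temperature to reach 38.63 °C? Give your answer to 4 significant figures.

373.1 s

M c_p dT/dt = ṁ c_p (T_in − T) + Q̇.
τ = M/ṁ = 332.034 s; T_ss = T_in + Q̇/(ṁ c_p) = 50.7161 °C.
T(t) = T_ss + (T₀ − T_ss) e^(−t/τ). Set T = 38.63:
e^(−t/τ) = (38.63 − 50.7161)/(13.54 − 50.7161) = 0.325104
t = −332.034 · ln(0.325104) = 373.077 s.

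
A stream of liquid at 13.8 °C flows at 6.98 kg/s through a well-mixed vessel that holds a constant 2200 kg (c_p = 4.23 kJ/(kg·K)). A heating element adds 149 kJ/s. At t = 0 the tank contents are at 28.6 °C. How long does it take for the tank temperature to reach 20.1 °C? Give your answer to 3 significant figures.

M c_p dT/dt = ṁ c_p (T_in − T) + Q̇.
τ = M/ṁ = 315.19 s; T_ss = T_in + Q̇/(ṁ c_p) = 18.847 °C.
T(t) = T_ss + (T₀ − T_ss) e^(−t/τ). Set T = 20.1:
e^(−t/τ) = (20.1 − 18.847)/(28.6 − 18.847) = 0.12852
t = −315.19 · ln(0.12852) = 646.66 s.

647 s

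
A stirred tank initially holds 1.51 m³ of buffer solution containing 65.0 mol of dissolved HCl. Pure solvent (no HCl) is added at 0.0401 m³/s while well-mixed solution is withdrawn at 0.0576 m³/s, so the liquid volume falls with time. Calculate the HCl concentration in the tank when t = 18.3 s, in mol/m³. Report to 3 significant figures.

24.9 mol/m³

Total volume: dV/dt = Q_in − Q_out = -0.017500 m³/s, so V(t) = 1.51 − 0.017500 t and V(18.3) = 1.1898 m³.
Species balance (pure solvent in): dm/dt = −Q_out · m/V(t).
dm/m = −Q_out dt/(V₀ − 0.017500 t); integrating gives ln(m/m₀) = −(Q_out/(Q_in−Q_out)) ln(V/V₀).
m = m₀ (V₀/V)^(Q_out/(Q_in−Q_out)) = 65.0 × (1.51/1.1898)^(-3.2914) = 29.661 mol.
C = m/V = 29.661/1.1898 = 24.930 mol/m³.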